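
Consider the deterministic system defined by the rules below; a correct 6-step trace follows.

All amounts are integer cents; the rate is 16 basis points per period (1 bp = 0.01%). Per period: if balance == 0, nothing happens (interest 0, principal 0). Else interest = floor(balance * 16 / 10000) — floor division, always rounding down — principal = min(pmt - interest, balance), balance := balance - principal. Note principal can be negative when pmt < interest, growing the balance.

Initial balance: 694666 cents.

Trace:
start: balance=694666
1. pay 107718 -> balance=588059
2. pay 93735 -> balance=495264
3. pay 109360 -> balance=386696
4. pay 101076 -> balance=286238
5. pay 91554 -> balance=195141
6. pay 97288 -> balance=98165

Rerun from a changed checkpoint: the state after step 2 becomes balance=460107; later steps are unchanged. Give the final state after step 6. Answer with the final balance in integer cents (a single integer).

62783

state after step 2 := balance=460107
3. pay 109360 -> balance=351483
4. pay 101076 -> balance=250969
5. pay 91554 -> balance=159816
6. pay 97288 -> balance=62783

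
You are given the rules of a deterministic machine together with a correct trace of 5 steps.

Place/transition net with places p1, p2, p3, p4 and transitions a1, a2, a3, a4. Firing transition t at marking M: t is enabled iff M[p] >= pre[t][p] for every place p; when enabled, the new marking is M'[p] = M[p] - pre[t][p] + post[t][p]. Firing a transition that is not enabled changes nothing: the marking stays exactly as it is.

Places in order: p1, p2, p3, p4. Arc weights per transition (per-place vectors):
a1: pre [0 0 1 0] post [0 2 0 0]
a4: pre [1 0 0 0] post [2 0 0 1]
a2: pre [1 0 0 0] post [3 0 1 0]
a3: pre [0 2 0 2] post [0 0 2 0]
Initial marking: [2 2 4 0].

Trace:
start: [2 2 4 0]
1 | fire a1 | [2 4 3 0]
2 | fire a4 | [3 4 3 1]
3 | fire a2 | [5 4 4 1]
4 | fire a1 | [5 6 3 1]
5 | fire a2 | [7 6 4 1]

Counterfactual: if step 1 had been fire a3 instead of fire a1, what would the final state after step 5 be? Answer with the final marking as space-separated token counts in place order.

7 4 5 1

(re-executing from step 1 with the substitution; state before step 1: [2 2 4 0])
1 | fire a3 | [2 2 4 0]
2 | fire a4 | [3 2 4 1]
3 | fire a2 | [5 2 5 1]
4 | fire a1 | [5 4 4 1]
5 | fire a2 | [7 4 5 1]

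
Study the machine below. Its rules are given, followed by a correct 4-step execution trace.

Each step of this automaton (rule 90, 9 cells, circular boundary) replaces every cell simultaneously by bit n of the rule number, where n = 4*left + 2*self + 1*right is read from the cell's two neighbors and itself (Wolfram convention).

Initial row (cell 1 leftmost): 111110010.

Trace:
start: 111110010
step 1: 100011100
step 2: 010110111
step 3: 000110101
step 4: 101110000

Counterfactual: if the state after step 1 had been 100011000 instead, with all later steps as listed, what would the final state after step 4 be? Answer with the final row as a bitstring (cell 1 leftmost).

001011010

state after step 1 := 100011000
step 2: 010111101
step 3: 000100100
step 4: 001011010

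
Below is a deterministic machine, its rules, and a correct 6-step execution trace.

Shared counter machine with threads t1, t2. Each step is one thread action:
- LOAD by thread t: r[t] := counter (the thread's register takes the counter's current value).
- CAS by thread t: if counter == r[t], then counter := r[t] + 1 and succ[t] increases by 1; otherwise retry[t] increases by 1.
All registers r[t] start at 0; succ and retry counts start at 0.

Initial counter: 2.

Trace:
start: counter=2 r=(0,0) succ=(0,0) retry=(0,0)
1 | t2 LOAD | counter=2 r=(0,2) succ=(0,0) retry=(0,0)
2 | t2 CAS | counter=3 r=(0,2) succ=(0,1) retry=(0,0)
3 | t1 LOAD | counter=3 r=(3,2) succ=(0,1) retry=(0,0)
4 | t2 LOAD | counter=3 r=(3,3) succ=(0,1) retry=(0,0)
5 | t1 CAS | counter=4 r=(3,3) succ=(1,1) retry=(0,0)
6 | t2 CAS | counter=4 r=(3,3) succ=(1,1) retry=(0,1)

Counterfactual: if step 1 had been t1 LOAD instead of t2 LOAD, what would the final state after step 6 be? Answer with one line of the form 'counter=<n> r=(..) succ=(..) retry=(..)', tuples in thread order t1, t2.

(re-executing from step 1 with the substitution; state before step 1: counter=2 r=(0,0) succ=(0,0) retry=(0,0))
1 | t1 LOAD | counter=2 r=(2,0) succ=(0,0) retry=(0,0)
2 | t2 CAS | counter=2 r=(2,0) succ=(0,0) retry=(0,1)
3 | t1 LOAD | counter=2 r=(2,0) succ=(0,0) retry=(0,1)
4 | t2 LOAD | counter=2 r=(2,2) succ=(0,0) retry=(0,1)
5 | t1 CAS | counter=3 r=(2,2) succ=(1,0) retry=(0,1)
6 | t2 CAS | counter=3 r=(2,2) succ=(1,0) retry=(0,2)

counter=3 r=(2,2) succ=(1,0) retry=(0,2)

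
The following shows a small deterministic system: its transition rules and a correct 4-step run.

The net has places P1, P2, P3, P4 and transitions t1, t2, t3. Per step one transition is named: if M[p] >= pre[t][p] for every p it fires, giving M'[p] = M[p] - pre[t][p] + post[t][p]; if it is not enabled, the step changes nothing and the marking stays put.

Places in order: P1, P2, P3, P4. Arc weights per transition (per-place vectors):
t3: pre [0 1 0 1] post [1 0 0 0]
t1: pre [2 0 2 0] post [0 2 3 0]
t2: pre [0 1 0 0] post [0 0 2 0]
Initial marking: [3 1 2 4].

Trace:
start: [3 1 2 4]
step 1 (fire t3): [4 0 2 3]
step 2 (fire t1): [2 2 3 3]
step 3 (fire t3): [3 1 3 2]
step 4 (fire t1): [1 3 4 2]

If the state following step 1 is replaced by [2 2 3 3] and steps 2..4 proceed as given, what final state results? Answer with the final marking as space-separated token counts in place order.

state after step 1 := [2 2 3 3]
step 2 (fire t1): [0 4 4 3]
step 3 (fire t3): [1 3 4 2]
step 4 (fire t1): [1 3 4 2]

1 3 4 2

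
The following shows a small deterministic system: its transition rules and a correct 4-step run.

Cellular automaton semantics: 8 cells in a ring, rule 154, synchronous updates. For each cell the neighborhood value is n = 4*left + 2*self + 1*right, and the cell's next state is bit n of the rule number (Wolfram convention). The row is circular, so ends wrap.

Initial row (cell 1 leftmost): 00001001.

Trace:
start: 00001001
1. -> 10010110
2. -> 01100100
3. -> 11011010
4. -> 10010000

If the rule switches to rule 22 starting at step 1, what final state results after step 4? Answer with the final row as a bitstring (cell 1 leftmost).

11111001

(re-executing steps 1..4 under rule 22; state before step 1: 00001001)
1. -> 10011111
2. -> 01100000
3. -> 10010000
4. -> 11111001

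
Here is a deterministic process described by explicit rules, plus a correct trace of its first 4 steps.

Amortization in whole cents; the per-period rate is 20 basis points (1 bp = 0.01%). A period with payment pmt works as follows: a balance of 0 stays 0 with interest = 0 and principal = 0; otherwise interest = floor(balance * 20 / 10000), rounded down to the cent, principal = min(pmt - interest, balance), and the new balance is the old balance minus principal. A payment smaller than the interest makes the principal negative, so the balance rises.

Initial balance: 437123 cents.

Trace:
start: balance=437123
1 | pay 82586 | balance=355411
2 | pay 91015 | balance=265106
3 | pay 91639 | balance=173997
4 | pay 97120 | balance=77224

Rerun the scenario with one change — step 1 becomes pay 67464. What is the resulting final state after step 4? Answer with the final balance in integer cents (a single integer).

92438

(re-executing from step 1 with the substitution; state before step 1: balance=437123)
1 | pay 67464 | balance=370533
2 | pay 91015 | balance=280259
3 | pay 91639 | balance=189180
4 | pay 97120 | balance=92438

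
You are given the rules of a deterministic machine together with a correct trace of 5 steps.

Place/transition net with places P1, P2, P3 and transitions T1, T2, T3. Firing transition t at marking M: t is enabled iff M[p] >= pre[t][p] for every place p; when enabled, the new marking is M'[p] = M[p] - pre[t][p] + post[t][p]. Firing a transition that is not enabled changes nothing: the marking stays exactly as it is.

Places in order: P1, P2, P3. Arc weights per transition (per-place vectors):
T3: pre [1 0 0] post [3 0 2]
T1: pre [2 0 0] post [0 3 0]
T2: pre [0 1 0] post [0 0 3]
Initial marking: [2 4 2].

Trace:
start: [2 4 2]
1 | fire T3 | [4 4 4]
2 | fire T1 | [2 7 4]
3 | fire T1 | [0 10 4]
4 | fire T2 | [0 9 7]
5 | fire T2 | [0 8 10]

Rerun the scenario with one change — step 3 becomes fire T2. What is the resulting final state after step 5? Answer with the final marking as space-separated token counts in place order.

2 4 13

(re-executing from step 3 with the substitution; state before step 3: [2 7 4])
3 | fire T2 | [2 6 7]
4 | fire T2 | [2 5 10]
5 | fire T2 | [2 4 13]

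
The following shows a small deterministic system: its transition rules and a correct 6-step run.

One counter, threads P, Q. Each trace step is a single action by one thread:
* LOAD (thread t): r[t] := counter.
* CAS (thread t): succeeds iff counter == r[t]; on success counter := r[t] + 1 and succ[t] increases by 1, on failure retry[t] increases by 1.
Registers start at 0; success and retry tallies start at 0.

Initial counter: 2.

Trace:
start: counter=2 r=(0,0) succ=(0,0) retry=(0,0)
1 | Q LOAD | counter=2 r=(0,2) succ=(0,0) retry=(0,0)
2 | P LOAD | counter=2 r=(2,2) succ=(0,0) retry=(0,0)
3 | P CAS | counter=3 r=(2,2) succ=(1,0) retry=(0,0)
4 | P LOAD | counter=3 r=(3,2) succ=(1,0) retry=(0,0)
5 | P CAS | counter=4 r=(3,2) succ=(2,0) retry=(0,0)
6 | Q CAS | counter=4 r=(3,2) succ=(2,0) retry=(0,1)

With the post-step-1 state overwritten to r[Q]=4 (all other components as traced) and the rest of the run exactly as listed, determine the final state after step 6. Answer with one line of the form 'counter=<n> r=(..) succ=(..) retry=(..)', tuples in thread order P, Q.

counter=5 r=(3,4) succ=(2,1) retry=(0,0)

state after step 1 := counter=2 r=(0,4) succ=(0,0) retry=(0,0)
2 | P LOAD | counter=2 r=(2,4) succ=(0,0) retry=(0,0)
3 | P CAS | counter=3 r=(2,4) succ=(1,0) retry=(0,0)
4 | P LOAD | counter=3 r=(3,4) succ=(1,0) retry=(0,0)
5 | P CAS | counter=4 r=(3,4) succ=(2,0) retry=(0,0)
6 | Q CAS | counter=5 r=(3,4) succ=(2,1) retry=(0,0)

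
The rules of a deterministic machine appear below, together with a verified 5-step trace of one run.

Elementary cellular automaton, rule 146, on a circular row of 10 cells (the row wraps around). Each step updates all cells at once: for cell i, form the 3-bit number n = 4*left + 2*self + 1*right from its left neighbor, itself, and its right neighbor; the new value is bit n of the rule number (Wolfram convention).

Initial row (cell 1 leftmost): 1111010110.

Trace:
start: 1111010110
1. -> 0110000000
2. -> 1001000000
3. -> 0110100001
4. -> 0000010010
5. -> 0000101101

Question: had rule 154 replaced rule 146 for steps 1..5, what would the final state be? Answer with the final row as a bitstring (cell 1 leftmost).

(re-executing steps 1..5 under rule 154; state before step 1: 1111010110)
1. -> 1110000100
2. -> 1101001011
3. -> 1000110011
4. -> 0101101111
5. -> 0001001110

0001001110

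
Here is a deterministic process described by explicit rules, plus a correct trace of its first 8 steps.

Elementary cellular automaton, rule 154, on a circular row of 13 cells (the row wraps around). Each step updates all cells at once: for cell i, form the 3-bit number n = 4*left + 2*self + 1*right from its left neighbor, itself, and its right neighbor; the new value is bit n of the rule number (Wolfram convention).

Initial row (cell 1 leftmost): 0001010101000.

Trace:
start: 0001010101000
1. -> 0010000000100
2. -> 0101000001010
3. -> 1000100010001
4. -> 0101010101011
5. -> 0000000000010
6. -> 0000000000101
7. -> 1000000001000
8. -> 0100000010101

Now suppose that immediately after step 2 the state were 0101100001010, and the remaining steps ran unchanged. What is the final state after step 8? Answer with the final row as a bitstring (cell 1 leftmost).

0011010110110

state after step 2 := 0101100001010
3. -> 1001010010001
4. -> 0110001101011
5. -> 0101011000010
6. -> 1000010100101
7. -> 0100100011001
8. -> 0011010110110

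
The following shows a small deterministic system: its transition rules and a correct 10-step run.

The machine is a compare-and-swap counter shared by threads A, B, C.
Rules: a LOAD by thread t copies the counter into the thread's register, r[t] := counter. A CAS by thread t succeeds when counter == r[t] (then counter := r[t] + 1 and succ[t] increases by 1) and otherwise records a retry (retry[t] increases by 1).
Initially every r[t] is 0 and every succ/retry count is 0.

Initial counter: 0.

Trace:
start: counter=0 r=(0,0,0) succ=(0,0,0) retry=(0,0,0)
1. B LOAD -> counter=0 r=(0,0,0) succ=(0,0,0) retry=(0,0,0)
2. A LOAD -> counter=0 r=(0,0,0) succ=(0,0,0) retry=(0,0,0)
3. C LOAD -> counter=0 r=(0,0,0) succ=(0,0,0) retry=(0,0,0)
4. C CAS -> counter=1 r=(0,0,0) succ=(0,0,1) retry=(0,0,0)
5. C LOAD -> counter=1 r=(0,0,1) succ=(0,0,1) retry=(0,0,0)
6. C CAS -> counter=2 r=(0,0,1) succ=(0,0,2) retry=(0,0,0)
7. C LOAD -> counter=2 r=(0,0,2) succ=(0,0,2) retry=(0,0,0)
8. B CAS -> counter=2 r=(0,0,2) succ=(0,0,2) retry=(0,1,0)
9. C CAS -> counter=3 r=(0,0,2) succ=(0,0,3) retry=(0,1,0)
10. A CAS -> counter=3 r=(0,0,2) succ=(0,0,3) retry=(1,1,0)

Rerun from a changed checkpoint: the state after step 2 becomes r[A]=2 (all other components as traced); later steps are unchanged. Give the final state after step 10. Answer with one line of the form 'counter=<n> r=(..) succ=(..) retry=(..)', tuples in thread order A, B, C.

state after step 2 := counter=0 r=(2,0,0) succ=(0,0,0) retry=(0,0,0)
3. C LOAD -> counter=0 r=(2,0,0) succ=(0,0,0) retry=(0,0,0)
4. C CAS -> counter=1 r=(2,0,0) succ=(0,0,1) retry=(0,0,0)
5. C LOAD -> counter=1 r=(2,0,1) succ=(0,0,1) retry=(0,0,0)
6. C CAS -> counter=2 r=(2,0,1) succ=(0,0,2) retry=(0,0,0)
7. C LOAD -> counter=2 r=(2,0,2) succ=(0,0,2) retry=(0,0,0)
8. B CAS -> counter=2 r=(2,0,2) succ=(0,0,2) retry=(0,1,0)
9. C CAS -> counter=3 r=(2,0,2) succ=(0,0,3) retry=(0,1,0)
10. A CAS -> counter=3 r=(2,0,2) succ=(0,0,3) retry=(1,1,0)

counter=3 r=(2,0,2) succ=(0,0,3) retry=(1,1,0)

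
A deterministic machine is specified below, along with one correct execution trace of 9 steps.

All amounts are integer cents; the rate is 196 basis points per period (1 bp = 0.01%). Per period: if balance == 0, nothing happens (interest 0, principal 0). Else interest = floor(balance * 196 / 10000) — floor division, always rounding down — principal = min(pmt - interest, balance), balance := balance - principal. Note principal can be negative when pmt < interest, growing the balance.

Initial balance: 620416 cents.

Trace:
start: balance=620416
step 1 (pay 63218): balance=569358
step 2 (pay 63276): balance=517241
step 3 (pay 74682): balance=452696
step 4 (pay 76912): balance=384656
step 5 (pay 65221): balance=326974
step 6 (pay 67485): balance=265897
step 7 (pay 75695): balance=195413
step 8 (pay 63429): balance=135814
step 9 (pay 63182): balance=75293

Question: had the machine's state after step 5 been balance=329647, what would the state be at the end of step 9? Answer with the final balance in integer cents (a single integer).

state after step 5 := balance=329647
step 6 (pay 67485): balance=268623
step 7 (pay 75695): balance=198193
step 8 (pay 63429): balance=138648
step 9 (pay 63182): balance=78183

78183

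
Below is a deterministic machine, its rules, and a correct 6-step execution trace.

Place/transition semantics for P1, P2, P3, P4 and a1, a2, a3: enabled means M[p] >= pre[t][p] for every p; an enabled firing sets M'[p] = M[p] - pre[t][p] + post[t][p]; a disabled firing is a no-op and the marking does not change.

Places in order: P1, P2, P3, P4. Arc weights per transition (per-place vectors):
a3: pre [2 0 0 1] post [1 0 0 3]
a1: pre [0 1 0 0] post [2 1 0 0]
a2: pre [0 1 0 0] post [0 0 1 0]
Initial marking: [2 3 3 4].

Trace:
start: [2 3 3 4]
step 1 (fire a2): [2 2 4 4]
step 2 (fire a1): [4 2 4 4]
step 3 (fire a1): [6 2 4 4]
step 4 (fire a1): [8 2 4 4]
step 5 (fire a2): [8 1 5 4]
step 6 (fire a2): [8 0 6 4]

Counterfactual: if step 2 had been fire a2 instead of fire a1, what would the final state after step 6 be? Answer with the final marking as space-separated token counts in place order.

6 0 6 4

(re-executing from step 2 with the substitution; state before step 2: [2 2 4 4])
step 2 (fire a2): [2 1 5 4]
step 3 (fire a1): [4 1 5 4]
step 4 (fire a1): [6 1 5 4]
step 5 (fire a2): [6 0 6 4]
step 6 (fire a2): [6 0 6 4]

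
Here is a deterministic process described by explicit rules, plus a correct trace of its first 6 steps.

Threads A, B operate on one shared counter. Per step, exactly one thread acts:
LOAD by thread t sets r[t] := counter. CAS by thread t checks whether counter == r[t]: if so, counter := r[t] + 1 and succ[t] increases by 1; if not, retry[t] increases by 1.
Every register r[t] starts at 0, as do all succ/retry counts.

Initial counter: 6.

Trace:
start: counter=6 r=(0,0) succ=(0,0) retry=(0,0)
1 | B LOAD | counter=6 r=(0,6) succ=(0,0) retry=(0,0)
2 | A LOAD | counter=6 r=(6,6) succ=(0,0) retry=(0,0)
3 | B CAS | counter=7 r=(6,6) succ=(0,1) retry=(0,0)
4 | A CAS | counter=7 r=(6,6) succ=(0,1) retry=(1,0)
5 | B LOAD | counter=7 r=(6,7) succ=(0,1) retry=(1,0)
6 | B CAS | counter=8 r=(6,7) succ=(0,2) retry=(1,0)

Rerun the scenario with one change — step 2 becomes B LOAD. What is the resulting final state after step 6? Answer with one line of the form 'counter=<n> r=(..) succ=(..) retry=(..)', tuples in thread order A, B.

(re-executing from step 2 with the substitution; state before step 2: counter=6 r=(0,6) succ=(0,0) retry=(0,0))
2 | B LOAD | counter=6 r=(0,6) succ=(0,0) retry=(0,0)
3 | B CAS | counter=7 r=(0,6) succ=(0,1) retry=(0,0)
4 | A CAS | counter=7 r=(0,6) succ=(0,1) retry=(1,0)
5 | B LOAD | counter=7 r=(0,7) succ=(0,1) retry=(1,0)
6 | B CAS | counter=8 r=(0,7) succ=(0,2) retry=(1,0)

counter=8 r=(0,7) succ=(0,2) retry=(1,0)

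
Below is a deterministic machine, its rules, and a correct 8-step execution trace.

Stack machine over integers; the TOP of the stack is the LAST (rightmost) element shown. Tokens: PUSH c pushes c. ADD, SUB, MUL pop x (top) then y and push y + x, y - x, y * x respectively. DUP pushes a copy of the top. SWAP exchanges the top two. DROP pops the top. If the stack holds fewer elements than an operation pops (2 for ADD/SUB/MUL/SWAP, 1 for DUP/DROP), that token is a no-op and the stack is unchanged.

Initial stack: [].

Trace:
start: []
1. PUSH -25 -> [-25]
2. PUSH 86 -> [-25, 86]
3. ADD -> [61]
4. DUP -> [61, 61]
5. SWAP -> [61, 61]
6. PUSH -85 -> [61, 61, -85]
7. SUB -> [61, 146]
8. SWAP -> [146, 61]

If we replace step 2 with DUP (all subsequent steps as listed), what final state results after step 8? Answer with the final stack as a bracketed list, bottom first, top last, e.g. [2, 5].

(re-executing from step 2 with the substitution; state before step 2: [-25])
2. DUP -> [-25, -25]
3. ADD -> [-50]
4. DUP -> [-50, -50]
5. SWAP -> [-50, -50]
6. PUSH -85 -> [-50, -50, -85]
7. SUB -> [-50, 35]
8. SWAP -> [35, -50]

[35, -50]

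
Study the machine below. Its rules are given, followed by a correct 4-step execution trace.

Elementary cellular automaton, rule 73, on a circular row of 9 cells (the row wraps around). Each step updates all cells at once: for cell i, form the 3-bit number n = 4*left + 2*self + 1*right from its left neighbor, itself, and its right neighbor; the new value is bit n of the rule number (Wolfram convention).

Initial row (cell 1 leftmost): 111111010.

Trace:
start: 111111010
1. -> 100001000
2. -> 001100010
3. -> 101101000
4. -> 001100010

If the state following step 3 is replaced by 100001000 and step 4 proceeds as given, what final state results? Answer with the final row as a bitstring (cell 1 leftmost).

state after step 3 := 100001000
4. -> 001100010

001100010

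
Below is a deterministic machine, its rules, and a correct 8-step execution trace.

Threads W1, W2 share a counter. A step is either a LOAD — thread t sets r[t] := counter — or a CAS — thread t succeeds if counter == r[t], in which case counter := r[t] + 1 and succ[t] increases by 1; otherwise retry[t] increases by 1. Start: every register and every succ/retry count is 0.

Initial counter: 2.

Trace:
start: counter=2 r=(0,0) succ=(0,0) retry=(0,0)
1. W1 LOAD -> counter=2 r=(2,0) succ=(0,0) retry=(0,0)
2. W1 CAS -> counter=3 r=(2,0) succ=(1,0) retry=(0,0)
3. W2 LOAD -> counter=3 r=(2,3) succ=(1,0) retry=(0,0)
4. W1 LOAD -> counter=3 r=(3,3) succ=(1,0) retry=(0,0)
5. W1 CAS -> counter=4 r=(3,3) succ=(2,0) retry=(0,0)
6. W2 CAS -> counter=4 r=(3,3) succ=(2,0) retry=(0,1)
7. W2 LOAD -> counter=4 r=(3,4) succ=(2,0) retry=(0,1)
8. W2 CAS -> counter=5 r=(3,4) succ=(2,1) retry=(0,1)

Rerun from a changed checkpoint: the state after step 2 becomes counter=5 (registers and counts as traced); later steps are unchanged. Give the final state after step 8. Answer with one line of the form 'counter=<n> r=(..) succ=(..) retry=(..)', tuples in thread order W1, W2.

counter=7 r=(5,6) succ=(2,1) retry=(0,1)

state after step 2 := counter=5 r=(2,0) succ=(1,0) retry=(0,0)
3. W2 LOAD -> counter=5 r=(2,5) succ=(1,0) retry=(0,0)
4. W1 LOAD -> counter=5 r=(5,5) succ=(1,0) retry=(0,0)
5. W1 CAS -> counter=6 r=(5,5) succ=(2,0) retry=(0,0)
6. W2 CAS -> counter=6 r=(5,5) succ=(2,0) retry=(0,1)
7. W2 LOAD -> counter=6 r=(5,6) succ=(2,0) retry=(0,1)
8. W2 CAS -> counter=7 r=(5,6) succ=(2,1) retry=(0,1)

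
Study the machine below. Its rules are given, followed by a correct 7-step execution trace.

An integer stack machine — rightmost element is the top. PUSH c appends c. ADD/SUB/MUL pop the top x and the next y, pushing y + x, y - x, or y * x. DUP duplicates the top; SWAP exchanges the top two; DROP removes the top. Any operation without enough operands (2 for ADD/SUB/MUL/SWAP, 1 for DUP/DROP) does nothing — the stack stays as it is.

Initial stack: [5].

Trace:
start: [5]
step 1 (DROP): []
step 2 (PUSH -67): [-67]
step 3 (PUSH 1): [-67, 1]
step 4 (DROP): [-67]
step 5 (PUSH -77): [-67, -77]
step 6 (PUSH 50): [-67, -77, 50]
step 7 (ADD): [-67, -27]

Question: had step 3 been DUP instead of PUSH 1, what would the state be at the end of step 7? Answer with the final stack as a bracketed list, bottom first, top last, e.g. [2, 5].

(re-executing from step 3 with the substitution; state before step 3: [-67])
step 3 (DUP): [-67, -67]
step 4 (DROP): [-67]
step 5 (PUSH -77): [-67, -77]
step 6 (PUSH 50): [-67, -77, 50]
step 7 (ADD): [-67, -27]

[-67, -27]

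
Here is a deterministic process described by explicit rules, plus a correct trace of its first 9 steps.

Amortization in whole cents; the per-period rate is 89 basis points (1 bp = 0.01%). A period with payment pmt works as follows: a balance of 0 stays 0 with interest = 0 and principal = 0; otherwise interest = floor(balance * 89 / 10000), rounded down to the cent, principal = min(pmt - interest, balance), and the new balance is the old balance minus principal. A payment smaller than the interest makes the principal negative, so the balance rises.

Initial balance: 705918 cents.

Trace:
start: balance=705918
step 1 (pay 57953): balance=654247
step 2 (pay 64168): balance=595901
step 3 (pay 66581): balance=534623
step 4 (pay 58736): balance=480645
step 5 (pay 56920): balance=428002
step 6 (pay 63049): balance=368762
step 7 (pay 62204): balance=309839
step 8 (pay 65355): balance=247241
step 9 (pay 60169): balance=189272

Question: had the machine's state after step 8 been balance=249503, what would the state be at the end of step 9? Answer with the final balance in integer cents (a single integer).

state after step 8 := balance=249503
step 9 (pay 60169): balance=191554

191554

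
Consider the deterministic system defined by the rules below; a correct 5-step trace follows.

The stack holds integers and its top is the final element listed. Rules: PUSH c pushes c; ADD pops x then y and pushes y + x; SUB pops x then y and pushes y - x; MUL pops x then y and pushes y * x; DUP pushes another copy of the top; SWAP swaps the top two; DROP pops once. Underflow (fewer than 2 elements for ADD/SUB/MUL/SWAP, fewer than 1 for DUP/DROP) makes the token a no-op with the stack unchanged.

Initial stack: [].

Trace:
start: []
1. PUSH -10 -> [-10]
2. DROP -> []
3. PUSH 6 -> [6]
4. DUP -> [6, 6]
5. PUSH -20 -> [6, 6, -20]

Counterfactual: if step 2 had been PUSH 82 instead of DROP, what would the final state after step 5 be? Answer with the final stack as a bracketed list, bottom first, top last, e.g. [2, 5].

[-10, 82, 6, 6, -20]

(re-executing from step 2 with the substitution; state before step 2: [-10])
2. PUSH 82 -> [-10, 82]
3. PUSH 6 -> [-10, 82, 6]
4. DUP -> [-10, 82, 6, 6]
5. PUSH -20 -> [-10, 82, 6, 6, -20]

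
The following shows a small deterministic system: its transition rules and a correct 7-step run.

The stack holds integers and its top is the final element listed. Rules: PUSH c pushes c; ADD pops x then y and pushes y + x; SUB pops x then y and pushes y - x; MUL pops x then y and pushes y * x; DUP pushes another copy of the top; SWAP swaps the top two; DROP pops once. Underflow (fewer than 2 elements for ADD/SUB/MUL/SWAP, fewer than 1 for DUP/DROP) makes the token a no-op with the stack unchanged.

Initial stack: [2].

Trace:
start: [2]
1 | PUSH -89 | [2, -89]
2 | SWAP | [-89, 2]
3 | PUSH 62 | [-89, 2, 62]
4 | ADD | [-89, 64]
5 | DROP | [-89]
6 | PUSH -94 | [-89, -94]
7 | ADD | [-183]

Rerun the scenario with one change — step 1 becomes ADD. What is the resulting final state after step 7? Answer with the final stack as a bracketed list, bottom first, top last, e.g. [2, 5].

(re-executing from step 1 with the substitution; state before step 1: [2])
1 | ADD | [2]
2 | SWAP | [2]
3 | PUSH 62 | [2, 62]
4 | ADD | [64]
5 | DROP | []
6 | PUSH -94 | [-94]
7 | ADD | [-94]

[-94]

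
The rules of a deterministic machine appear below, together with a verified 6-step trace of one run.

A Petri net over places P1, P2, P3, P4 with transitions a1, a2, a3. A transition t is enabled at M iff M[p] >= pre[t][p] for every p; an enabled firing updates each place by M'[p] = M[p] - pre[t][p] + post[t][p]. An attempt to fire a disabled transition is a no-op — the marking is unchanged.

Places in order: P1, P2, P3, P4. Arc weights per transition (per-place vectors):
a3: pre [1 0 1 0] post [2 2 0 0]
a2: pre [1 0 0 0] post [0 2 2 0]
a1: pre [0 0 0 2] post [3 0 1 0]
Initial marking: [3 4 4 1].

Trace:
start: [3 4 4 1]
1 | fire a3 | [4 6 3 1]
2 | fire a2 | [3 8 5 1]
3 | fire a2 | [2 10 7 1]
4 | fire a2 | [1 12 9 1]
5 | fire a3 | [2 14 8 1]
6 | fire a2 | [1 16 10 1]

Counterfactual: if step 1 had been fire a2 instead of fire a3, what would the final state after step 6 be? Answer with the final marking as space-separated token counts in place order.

(re-executing from step 1 with the substitution; state before step 1: [3 4 4 1])
1 | fire a2 | [2 6 6 1]
2 | fire a2 | [1 8 8 1]
3 | fire a2 | [0 10 10 1]
4 | fire a2 | [0 10 10 1]
5 | fire a3 | [0 10 10 1]
6 | fire a2 | [0 10 10 1]

0 10 10 1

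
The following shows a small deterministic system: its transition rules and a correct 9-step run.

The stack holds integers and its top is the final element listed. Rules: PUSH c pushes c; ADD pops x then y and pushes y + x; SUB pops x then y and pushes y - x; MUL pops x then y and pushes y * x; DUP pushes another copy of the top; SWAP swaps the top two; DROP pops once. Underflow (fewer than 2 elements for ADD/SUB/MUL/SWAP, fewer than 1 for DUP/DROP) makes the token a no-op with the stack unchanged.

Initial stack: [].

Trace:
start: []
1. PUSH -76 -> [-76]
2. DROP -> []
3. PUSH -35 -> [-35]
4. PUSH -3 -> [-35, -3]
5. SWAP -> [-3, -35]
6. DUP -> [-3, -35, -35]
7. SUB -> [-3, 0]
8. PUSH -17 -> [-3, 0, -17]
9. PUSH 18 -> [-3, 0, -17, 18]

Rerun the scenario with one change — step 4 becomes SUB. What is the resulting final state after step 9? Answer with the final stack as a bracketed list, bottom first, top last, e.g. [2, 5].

[0, -17, 18]

(re-executing from step 4 with the substitution; state before step 4: [-35])
4. SUB -> [-35]
5. SWAP -> [-35]
6. DUP -> [-35, -35]
7. SUB -> [0]
8. PUSH -17 -> [0, -17]
9. PUSH 18 -> [0, -17, 18]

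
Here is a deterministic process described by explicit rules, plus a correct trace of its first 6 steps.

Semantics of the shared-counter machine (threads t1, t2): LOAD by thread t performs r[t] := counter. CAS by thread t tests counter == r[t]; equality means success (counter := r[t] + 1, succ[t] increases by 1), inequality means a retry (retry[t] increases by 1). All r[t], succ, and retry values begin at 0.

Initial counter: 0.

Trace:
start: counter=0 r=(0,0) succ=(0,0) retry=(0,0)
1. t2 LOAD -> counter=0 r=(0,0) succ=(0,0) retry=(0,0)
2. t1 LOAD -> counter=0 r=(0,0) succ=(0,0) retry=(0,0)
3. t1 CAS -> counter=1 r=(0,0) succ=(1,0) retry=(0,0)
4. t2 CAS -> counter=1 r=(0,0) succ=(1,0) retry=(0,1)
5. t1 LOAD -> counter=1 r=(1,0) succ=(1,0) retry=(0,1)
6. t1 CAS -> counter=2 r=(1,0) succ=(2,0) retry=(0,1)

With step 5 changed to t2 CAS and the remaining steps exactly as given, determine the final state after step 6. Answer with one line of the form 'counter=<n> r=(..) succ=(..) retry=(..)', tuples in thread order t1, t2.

(re-executing from step 5 with the substitution; state before step 5: counter=1 r=(0,0) succ=(1,0) retry=(0,1))
5. t2 CAS -> counter=1 r=(0,0) succ=(1,0) retry=(0,2)
6. t1 CAS -> counter=1 r=(0,0) succ=(1,0) retry=(1,2)

counter=1 r=(0,0) succ=(1,0) retry=(1,2)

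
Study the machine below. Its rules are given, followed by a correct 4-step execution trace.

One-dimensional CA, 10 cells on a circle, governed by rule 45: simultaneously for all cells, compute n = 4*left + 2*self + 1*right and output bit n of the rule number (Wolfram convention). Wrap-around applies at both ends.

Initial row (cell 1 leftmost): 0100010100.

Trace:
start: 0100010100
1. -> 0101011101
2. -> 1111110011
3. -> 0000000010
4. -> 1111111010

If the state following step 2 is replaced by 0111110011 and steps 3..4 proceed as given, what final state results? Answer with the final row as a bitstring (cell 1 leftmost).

1001111011

state after step 2 := 0111110011
3. -> 1100000010
4. -> 1001111011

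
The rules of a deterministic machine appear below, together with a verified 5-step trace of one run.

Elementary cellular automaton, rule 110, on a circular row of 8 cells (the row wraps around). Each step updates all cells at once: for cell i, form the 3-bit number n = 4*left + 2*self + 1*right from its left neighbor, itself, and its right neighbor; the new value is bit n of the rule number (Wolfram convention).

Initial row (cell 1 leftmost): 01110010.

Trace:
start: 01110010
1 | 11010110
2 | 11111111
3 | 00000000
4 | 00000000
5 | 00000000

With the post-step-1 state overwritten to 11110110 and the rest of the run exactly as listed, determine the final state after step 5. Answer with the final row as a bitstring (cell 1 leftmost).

00010011

state after step 1 := 11110110
2 | 10011111
3 | 10110000
4 | 11110001
5 | 00010011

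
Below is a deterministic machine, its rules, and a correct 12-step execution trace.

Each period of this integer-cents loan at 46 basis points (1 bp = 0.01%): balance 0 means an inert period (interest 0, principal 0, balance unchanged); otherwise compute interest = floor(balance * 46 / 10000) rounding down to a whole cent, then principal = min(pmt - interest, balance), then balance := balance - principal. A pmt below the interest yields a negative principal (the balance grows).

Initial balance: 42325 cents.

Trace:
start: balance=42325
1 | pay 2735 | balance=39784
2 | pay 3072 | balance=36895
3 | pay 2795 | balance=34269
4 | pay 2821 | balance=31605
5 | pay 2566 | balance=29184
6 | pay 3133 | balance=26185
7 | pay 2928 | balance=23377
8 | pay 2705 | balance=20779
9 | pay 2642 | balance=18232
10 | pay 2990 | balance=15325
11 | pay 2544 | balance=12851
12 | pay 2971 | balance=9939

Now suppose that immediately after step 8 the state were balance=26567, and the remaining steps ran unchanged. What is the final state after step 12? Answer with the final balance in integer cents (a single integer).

state after step 8 := balance=26567
9 | pay 2642 | balance=24047
10 | pay 2990 | balance=21167
11 | pay 2544 | balance=18720
12 | pay 2971 | balance=15835

15835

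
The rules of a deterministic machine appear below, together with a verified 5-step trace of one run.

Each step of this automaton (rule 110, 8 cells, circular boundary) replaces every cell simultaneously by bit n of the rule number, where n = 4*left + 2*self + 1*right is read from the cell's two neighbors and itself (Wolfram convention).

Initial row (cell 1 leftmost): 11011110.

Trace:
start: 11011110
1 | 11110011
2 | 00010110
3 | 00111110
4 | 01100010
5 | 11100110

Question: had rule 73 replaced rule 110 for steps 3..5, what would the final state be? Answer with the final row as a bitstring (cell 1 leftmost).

11000110

(re-executing steps 3..5 under rule 73; state before step 3: 00010110)
3 | 11000110
4 | 11010110
5 | 11000110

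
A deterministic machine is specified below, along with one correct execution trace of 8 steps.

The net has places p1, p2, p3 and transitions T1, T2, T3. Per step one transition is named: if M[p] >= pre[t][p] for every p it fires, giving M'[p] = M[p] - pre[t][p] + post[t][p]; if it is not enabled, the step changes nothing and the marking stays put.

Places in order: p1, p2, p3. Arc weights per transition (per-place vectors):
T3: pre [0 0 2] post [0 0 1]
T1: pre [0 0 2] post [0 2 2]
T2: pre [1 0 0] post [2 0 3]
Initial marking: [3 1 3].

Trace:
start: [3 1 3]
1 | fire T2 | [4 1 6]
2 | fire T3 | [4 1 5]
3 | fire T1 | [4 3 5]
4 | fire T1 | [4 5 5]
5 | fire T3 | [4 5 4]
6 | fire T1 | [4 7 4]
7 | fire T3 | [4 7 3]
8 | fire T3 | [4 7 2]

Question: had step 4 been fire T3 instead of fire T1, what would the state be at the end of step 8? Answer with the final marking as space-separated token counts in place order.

(re-executing from step 4 with the substitution; state before step 4: [4 3 5])
4 | fire T3 | [4 3 4]
5 | fire T3 | [4 3 3]
6 | fire T1 | [4 5 3]
7 | fire T3 | [4 5 2]
8 | fire T3 | [4 5 1]

4 5 1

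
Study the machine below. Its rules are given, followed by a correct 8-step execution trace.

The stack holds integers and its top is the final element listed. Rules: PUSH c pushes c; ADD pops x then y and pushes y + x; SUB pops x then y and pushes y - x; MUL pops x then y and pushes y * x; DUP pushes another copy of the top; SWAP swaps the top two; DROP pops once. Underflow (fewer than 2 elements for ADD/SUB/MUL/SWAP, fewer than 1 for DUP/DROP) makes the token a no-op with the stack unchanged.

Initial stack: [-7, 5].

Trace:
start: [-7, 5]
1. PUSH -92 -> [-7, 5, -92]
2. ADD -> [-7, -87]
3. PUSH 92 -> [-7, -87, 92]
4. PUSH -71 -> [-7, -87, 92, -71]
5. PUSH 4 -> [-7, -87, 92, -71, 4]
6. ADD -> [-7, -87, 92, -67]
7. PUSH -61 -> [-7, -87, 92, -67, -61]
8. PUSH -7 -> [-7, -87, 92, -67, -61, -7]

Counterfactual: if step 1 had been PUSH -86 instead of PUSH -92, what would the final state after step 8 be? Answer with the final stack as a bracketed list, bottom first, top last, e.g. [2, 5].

(re-executing from step 1 with the substitution; state before step 1: [-7, 5])
1. PUSH -86 -> [-7, 5, -86]
2. ADD -> [-7, -81]
3. PUSH 92 -> [-7, -81, 92]
4. PUSH -71 -> [-7, -81, 92, -71]
5. PUSH 4 -> [-7, -81, 92, -71, 4]
6. ADD -> [-7, -81, 92, -67]
7. PUSH -61 -> [-7, -81, 92, -67, -61]
8. PUSH -7 -> [-7, -81, 92, -67, -61, -7]

[-7, -81, 92, -67, -61, -7]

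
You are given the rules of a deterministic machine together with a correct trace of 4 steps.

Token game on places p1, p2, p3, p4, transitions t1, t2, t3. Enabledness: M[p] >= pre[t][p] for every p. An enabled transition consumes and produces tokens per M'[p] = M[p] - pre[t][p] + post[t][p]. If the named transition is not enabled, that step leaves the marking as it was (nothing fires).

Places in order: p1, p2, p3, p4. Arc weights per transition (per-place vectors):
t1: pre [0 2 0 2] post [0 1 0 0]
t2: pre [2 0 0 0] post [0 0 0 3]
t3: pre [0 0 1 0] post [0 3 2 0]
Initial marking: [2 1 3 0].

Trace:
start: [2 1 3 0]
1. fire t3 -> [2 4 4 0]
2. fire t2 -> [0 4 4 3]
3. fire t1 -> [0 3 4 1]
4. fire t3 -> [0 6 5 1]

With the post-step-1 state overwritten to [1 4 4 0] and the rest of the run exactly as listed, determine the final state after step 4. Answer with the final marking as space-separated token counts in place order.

1 7 5 0

state after step 1 := [1 4 4 0]
2. fire t2 -> [1 4 4 0]
3. fire t1 -> [1 4 4 0]
4. fire t3 -> [1 7 5 0]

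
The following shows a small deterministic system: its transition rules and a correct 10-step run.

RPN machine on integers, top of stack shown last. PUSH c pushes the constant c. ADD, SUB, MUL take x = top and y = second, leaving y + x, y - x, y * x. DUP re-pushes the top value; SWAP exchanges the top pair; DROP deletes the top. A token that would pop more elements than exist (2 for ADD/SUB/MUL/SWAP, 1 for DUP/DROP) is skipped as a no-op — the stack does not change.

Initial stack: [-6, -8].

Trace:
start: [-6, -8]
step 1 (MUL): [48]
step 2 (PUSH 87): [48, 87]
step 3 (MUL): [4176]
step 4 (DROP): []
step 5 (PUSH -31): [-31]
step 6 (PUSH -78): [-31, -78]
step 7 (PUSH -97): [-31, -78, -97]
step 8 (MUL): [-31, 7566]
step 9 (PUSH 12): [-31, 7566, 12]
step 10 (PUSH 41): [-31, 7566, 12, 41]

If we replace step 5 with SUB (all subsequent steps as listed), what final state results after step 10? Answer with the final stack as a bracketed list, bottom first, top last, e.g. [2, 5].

[7566, 12, 41]

(re-executing from step 5 with the substitution; state before step 5: [])
step 5 (SUB): []
step 6 (PUSH -78): [-78]
step 7 (PUSH -97): [-78, -97]
step 8 (MUL): [7566]
step 9 (PUSH 12): [7566, 12]
step 10 (PUSH 41): [7566, 12, 41]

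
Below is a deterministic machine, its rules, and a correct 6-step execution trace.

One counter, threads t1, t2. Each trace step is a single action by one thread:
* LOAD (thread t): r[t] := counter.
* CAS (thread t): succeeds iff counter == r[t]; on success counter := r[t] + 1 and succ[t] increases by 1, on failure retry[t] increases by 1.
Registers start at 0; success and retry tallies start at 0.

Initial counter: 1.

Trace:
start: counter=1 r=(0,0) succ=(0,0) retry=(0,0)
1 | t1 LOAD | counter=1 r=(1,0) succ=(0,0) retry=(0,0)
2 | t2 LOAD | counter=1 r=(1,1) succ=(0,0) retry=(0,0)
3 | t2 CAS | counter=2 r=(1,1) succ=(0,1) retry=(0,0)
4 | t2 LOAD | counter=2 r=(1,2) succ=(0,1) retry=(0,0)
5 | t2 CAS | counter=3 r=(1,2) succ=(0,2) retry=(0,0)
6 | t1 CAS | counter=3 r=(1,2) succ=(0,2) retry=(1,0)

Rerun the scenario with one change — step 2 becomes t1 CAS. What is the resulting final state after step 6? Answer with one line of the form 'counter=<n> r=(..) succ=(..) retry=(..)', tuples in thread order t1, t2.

counter=3 r=(1,2) succ=(1,1) retry=(1,1)

(re-executing from step 2 with the substitution; state before step 2: counter=1 r=(1,0) succ=(0,0) retry=(0,0))
2 | t1 CAS | counter=2 r=(1,0) succ=(1,0) retry=(0,0)
3 | t2 CAS | counter=2 r=(1,0) succ=(1,0) retry=(0,1)
4 | t2 LOAD | counter=2 r=(1,2) succ=(1,0) retry=(0,1)
5 | t2 CAS | counter=3 r=(1,2) succ=(1,1) retry=(0,1)
6 | t1 CAS | counter=3 r=(1,2) succ=(1,1) retry=(1,1)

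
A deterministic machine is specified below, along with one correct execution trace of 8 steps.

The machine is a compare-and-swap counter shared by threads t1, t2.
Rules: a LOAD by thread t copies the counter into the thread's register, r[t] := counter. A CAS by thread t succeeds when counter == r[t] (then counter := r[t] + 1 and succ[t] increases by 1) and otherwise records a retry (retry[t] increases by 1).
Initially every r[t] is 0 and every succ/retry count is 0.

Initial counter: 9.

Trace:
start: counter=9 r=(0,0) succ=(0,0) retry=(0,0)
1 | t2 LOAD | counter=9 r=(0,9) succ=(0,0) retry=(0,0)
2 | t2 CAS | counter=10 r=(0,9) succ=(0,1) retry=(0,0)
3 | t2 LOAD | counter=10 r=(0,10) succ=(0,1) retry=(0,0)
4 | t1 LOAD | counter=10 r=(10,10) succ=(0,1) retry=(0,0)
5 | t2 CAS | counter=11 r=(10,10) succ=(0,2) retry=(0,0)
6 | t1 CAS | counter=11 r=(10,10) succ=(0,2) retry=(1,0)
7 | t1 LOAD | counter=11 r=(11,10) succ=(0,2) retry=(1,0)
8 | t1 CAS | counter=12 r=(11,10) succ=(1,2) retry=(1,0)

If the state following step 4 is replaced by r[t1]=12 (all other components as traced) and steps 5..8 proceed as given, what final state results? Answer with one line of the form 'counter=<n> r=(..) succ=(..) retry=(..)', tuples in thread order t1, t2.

counter=12 r=(11,10) succ=(1,2) retry=(1,0)

state after step 4 := counter=10 r=(12,10) succ=(0,1) retry=(0,0)
5 | t2 CAS | counter=11 r=(12,10) succ=(0,2) retry=(0,0)
6 | t1 CAS | counter=11 r=(12,10) succ=(0,2) retry=(1,0)
7 | t1 LOAD | counter=11 r=(11,10) succ=(0,2) retry=(1,0)
8 | t1 CAS | counter=12 r=(11,10) succ=(1,2) retry=(1,0)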